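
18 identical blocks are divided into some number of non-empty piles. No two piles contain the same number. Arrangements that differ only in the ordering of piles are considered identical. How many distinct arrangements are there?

46

There are too many to list fully; the first 12 (by largest part) are:
18
1,17
2,16
3,15
1,2,15
4,14
1,3,14
5,13
1,4,13
2,3,13
6,12
1,5,12
…and 34 more, for 46 total.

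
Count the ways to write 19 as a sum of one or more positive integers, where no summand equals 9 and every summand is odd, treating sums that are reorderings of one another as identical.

There are too many to list fully; the first 12 (by largest part) are:
19
1 + 1 + 17
1 + 3 + 15
1 + 1 + 1 + 1 + 15
1 + 5 + 13
3 + 3 + 13
1 + 1 + 1 + 3 + 13
1 + 1 + 1 + 1 + 1 + 1 + 13
1 + 7 + 11
3 + 5 + 11
1 + 1 + 1 + 5 + 11
1 + 1 + 3 + 3 + 11
…and 32 more, for 44 total.

44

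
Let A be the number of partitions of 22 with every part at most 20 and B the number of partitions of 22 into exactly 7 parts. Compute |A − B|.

869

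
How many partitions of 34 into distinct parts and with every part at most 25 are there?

There are 487 such partitions.

487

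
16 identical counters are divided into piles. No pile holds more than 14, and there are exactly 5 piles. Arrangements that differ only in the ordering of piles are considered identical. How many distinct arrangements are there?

37

A partial list (first 12 by largest part):
12, 1, 1, 1, 1
11, 2, 1, 1, 1
10, 3, 1, 1, 1
10, 2, 2, 1, 1
9, 4, 1, 1, 1
9, 3, 2, 1, 1
9, 2, 2, 2, 1
8, 5, 1, 1, 1
8, 4, 2, 1, 1
8, 3, 3, 1, 1
8, 3, 2, 2, 1
8, 2, 2, 2, 2
…and 25 more, for 37 total.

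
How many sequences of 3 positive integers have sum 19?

A composition of 19 into 3 positive parts is chosen by placing 2 dividers among the 18 gaps between 19 units: C(18,2) = 153.

153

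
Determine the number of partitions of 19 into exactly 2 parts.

9

The partitions of 19 that satisfy the conditions:
18,1
17,2
16,3
15,4
14,5
13,6
12,7
11,8
10,9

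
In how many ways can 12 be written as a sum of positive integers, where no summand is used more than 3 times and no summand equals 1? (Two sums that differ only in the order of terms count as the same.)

They are:
12
2 + 10
3 + 9
4 + 8
2 + 2 + 8
5 + 7
2 + 3 + 7
6 + 6
2 + 4 + 6
3 + 3 + 6
2 + 2 + 2 + 6
2 + 5 + 5
3 + 4 + 5
2 + 2 + 3 + 5
4 + 4 + 4
2 + 2 + 4 + 4
2 + 3 + 3 + 4
2 + 2 + 2 + 3 + 3
Counting gives 18.

18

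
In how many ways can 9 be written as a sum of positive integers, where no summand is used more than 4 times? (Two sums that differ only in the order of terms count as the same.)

25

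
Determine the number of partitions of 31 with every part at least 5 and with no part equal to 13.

71

Enumerating by decreasing first part gives 71 partitions in all.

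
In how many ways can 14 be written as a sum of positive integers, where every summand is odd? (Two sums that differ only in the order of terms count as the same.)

22

They are:
13, 1
11, 3
11, 1, 1, 1
9, 5
9, 3, 1, 1
9, 1, 1, 1, 1, 1
7, 7
7, 5, 1, 1
7, 3, 3, 1
7, 3, 1, 1, 1, 1
7, 1, 1, 1, 1, 1, 1, 1
5, 5, 3, 1
5, 5, 1, 1, 1, 1
5, 3, 3, 3
5, 3, 3, 1, 1, 1
5, 3, 1, 1, 1, 1, 1, 1
5, 1, 1, 1, 1, 1, 1, 1, 1, 1
3, 3, 3, 3, 1, 1
3, 3, 3, 1, 1, 1, 1, 1
3, 3, 1, 1, 1, 1, 1, 1, 1, 1
3, 1, 1, 1, 1, 1, 1, 1, 1, 1, 1, 1
1, 1, 1, 1, 1, 1, 1, 1, 1, 1, 1, 1, 1, 1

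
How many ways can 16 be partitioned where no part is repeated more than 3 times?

132

Counting exhaustively, 132 partitions satisfy the conditions.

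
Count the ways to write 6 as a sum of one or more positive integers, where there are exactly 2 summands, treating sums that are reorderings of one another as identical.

3

Enumerating:
5, 1
4, 2
3, 3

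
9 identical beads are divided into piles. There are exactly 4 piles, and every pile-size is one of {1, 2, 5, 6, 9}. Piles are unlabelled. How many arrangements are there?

2

The partitions of 9 that satisfy the conditions:
6+1+1+1
5+2+1+1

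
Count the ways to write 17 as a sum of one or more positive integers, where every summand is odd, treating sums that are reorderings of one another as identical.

38

There are too many to list fully; the first 12 (by largest part) are:
17
15, 1, 1
13, 3, 1
13, 1, 1, 1, 1
11, 5, 1
11, 3, 3
11, 3, 1, 1, 1
11, 1, 1, 1, 1, 1, 1
9, 7, 1
9, 5, 3
9, 5, 1, 1, 1
9, 3, 3, 1, 1
…and 26 more, for 38 total.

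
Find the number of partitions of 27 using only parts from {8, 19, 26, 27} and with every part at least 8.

2

They are:
27
8, 19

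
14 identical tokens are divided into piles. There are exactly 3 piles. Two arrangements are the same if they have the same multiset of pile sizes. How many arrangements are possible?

Enumerating:
1,1,12
1,2,11
1,3,10
2,2,10
1,4,9
2,3,9
1,5,8
2,4,8
3,3,8
1,6,7
2,5,7
3,4,7
2,6,6
3,5,6
4,4,6
4,5,5
Counting gives 16.

16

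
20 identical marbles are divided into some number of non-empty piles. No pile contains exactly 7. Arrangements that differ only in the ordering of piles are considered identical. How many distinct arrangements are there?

Enumerating by decreasing first part gives 526 partitions in all.

526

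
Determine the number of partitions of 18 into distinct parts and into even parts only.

The partitions of 18 that satisfy the conditions:
18
16, 2
14, 4
12, 6
12, 4, 2
10, 8
10, 6, 2
8, 6, 4

8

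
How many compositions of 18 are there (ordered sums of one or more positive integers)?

There are 17 gaps and each independently is a cut or not, giving 2^17 = 131072.

131072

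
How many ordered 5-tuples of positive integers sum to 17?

1820

Equivalently, choose which 4 of the 16 gaps become plus signs: C(16,4) = 1820.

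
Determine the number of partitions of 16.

231

A full systematic count gives 231.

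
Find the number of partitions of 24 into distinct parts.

122

Counting exhaustively, 122 partitions satisfy the conditions.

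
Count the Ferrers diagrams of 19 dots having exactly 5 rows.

70

A partial list (first 12 by largest part):
15, 1, 1, 1, 1
14, 2, 1, 1, 1
13, 3, 1, 1, 1
13, 2, 2, 1, 1
12, 4, 1, 1, 1
12, 3, 2, 1, 1
12, 2, 2, 2, 1
11, 5, 1, 1, 1
11, 4, 2, 1, 1
11, 3, 3, 1, 1
11, 3, 2, 2, 1
11, 2, 2, 2, 2
…and 58 more, for 70 total.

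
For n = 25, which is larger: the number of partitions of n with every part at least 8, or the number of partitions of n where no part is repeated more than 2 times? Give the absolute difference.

506

Partitions of 25 with every part at least 8: 7.
Partitions of 25 where no part is repeated more than 2 times: 513.
|7 − 513| = 506.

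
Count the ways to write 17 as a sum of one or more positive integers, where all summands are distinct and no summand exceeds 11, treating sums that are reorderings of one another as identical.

28

A partial list (first 12 by largest part):
11+6
11+5+1
11+4+2
11+3+2+1
10+7
10+6+1
10+5+2
10+4+3
10+4+2+1
9+8
9+7+1
9+6+2
…and 16 more, for 28 total.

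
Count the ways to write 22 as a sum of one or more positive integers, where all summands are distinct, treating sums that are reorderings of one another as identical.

Direct enumeration gives 89 partitions.

89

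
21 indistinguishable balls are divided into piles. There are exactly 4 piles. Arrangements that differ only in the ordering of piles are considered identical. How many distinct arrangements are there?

A full systematic count gives 72.

72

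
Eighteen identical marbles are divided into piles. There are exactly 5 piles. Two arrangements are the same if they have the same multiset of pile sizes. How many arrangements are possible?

A partial list (first 12 by largest part):
14 + 1 + 1 + 1 + 1
13 + 2 + 1 + 1 + 1
12 + 3 + 1 + 1 + 1
12 + 2 + 2 + 1 + 1
11 + 4 + 1 + 1 + 1
11 + 3 + 2 + 1 + 1
11 + 2 + 2 + 2 + 1
10 + 5 + 1 + 1 + 1
10 + 4 + 2 + 1 + 1
10 + 3 + 3 + 1 + 1
10 + 3 + 2 + 2 + 1
10 + 2 + 2 + 2 + 2
…and 45 more, for 57 total.

57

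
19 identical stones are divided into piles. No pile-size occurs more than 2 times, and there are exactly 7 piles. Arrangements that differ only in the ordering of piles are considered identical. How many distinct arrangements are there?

6

The partitions of 19 that satisfy the conditions:
7,3,3,2,2,1,1
6,4,3,2,2,1,1
5,5,3,2,2,1,1
5,4,4,2,2,1,1
5,4,3,3,2,1,1
4,4,3,3,2,2,1
That's 6 in total.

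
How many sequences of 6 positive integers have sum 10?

126

A composition of 10 into 6 positive parts is chosen by placing 5 dividers among the 9 gaps between 10 units: C(9,5) = 126.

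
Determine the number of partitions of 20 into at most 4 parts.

108

Systematic enumeration (by largest part, then next-largest, …) yields 108.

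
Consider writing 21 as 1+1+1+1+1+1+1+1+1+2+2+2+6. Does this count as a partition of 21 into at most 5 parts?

No

The parts sum to 21, and the condition 'there are at most 5 summands' is violated.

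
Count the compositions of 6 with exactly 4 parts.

Equivalently, choose which 3 of the 5 gaps become plus signs: C(5,3) = 10.

10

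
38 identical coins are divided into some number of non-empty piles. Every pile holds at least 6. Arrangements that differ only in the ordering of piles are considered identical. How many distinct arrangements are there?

126

Enumerating by decreasing first part gives 126 partitions in all.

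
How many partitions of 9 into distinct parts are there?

Enumerating:
9
1 + 8
2 + 7
3 + 6
1 + 2 + 6
4 + 5
1 + 3 + 5
2 + 3 + 4

8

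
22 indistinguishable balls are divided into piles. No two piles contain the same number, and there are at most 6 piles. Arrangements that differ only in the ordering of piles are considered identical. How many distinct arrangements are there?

89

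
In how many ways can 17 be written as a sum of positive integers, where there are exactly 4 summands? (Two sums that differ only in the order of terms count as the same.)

A partial list (first 12 by largest part):
14+1+1+1
13+2+1+1
12+3+1+1
12+2+2+1
11+4+1+1
11+3+2+1
11+2+2+2
10+5+1+1
10+4+2+1
10+3+3+1
10+3+2+2
9+6+1+1
…and 27 more, for 39 total.

39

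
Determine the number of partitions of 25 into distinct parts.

142

Direct enumeration gives 142 partitions.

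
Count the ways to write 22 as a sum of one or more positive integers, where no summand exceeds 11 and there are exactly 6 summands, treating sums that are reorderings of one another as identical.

117

There are 117 such partitions.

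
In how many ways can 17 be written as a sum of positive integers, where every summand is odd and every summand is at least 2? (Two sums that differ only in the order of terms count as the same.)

6

The partitions of 17 that satisfy the conditions:
17
3 + 3 + 11
3 + 5 + 9
3 + 7 + 7
5 + 5 + 7
3 + 3 + 3 + 3 + 5
That's 6 in total.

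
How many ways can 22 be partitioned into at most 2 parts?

Listing the qualifying partitions of 22:
22
1 + 21
2 + 20
3 + 19
4 + 18
5 + 17
6 + 16
7 + 15
8 + 14
9 + 13
10 + 12
11 + 11

12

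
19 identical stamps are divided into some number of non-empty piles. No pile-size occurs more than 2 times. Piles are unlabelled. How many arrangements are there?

Enumerating by decreasing first part gives 163 partitions in all.

163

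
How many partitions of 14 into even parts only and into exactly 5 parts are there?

Enumerating:
6 + 2 + 2 + 2 + 2
4 + 4 + 2 + 2 + 2
Counting gives 2.

2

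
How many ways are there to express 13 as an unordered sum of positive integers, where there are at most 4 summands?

39

There are too many to list fully; the first 12 (by largest part) are:
13
12,1
11,2
11,1,1
10,3
10,2,1
10,1,1,1
9,4
9,3,1
9,2,2
9,2,1,1
8,5
…and 27 more, for 39 total.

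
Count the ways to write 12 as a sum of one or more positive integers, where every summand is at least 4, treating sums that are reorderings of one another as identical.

Enumerating:
12
8 + 4
7 + 5
6 + 6
4 + 4 + 4

5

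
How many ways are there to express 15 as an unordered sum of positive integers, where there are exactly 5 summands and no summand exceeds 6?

18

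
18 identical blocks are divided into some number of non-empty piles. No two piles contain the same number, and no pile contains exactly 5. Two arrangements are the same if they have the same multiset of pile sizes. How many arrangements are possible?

32

There are too many to list fully; the first 12 (by largest part) are:
18
17 + 1
16 + 2
15 + 3
15 + 2 + 1
14 + 4
14 + 3 + 1
13 + 4 + 1
13 + 3 + 2
12 + 6
12 + 4 + 2
12 + 3 + 2 + 1
…and 20 more, for 32 total.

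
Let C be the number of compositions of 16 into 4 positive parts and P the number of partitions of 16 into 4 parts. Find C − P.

Compositions: C(15,3) = 455.
Partitions of 16 into exactly 4 parts: 34.
Difference: 455 − 34 = 421.

421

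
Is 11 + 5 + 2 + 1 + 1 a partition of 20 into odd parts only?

The parts sum to 20, and the condition 'every summand is odd' is violated.

No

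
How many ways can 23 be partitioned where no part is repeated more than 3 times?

Direct enumeration gives 592 partitions.

592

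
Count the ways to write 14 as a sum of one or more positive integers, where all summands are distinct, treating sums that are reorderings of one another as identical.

Listing the qualifying partitions of 14:
14
13 + 1
12 + 2
11 + 3
11 + 2 + 1
10 + 4
10 + 3 + 1
9 + 5
9 + 4 + 1
9 + 3 + 2
8 + 6
8 + 5 + 1
8 + 4 + 2
8 + 3 + 2 + 1
7 + 6 + 1
7 + 5 + 2
7 + 4 + 3
7 + 4 + 2 + 1
6 + 5 + 3
6 + 5 + 2 + 1
6 + 4 + 3 + 1
5 + 4 + 3 + 2
Counting gives 22.

22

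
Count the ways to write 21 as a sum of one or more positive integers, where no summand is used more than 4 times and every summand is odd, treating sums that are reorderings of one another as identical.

41

A partial list (first 12 by largest part):
21
19, 1, 1
17, 3, 1
17, 1, 1, 1, 1
15, 5, 1
15, 3, 3
15, 3, 1, 1, 1
13, 7, 1
13, 5, 3
13, 5, 1, 1, 1
13, 3, 3, 1, 1
11, 9, 1
…and 29 more, for 41 total.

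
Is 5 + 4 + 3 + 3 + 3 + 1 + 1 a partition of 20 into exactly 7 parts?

Yes

The parts sum to 20, and the condition 'there are exactly 7 summands' holds.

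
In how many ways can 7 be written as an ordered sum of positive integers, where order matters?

Each of the 6 gaps between 7 units is either a break or not: 2^6 = 64.

64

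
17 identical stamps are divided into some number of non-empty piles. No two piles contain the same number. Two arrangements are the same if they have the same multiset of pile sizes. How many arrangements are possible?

38

A partial list (first 12 by largest part):
17
16,1
15,2
14,3
14,2,1
13,4
13,3,1
12,5
12,4,1
12,3,2
11,6
11,5,1
…and 26 more, for 38 total.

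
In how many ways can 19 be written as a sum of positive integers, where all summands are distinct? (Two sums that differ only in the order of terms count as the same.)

54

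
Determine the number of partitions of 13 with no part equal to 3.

59

There are too many to list fully; the first 12 (by largest part) are:
13
12+1
11+2
11+1+1
10+2+1
10+1+1+1
9+4
9+2+2
9+2+1+1
9+1+1+1+1
8+5
8+4+1
…and 47 more, for 59 total.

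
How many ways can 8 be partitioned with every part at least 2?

They are:
8
2 + 6
3 + 5
4 + 4
2 + 2 + 4
2 + 3 + 3
2 + 2 + 2 + 2
Counting gives 7.

7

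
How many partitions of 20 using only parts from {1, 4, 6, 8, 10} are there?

A partial list (first 12 by largest part):
10 + 10
1 + 1 + 8 + 10
4 + 6 + 10
1 + 1 + 1 + 1 + 6 + 10
1 + 1 + 4 + 4 + 10
1 + 1 + 1 + 1 + 1 + 1 + 4 + 10
1 + 1 + 1 + 1 + 1 + 1 + 1 + 1 + 1 + 1 + 10
4 + 8 + 8
1 + 1 + 1 + 1 + 8 + 8
6 + 6 + 8
1 + 1 + 4 + 6 + 8
1 + 1 + 1 + 1 + 1 + 1 + 6 + 8
…and 18 more, for 30 total.

30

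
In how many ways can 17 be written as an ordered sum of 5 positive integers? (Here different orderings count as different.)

Place 4 bars in the 16 internal gaps of a row of 17 dots: C(16,4) = 1820.

1820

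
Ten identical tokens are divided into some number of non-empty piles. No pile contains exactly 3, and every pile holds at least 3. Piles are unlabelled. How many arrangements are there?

3

Enumerating:
10
4+6
5+5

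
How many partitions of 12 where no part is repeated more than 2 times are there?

36

A partial list (first 12 by largest part):
12
11 + 1
10 + 2
10 + 1 + 1
9 + 3
9 + 2 + 1
8 + 4
8 + 3 + 1
8 + 2 + 2
8 + 2 + 1 + 1
7 + 5
7 + 4 + 1
…and 24 more, for 36 total.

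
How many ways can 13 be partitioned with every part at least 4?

5

Listing the qualifying partitions of 13:
13
9 + 4
8 + 5
7 + 6
5 + 4 + 4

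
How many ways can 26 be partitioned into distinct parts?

A full systematic count gives 165.

165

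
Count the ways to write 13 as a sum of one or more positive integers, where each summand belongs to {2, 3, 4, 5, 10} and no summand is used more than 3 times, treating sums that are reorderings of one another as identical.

Listing the qualifying partitions of 13:
10+3
5+5+3
5+4+4
5+4+2+2
5+3+3+2
4+4+3+2
4+3+3+3
4+3+2+2+2
3+3+3+2+2
That's 9 in total.

9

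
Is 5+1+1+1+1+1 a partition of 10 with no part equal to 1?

The parts sum to 10, and the condition 'no summand equals 1' is violated.

No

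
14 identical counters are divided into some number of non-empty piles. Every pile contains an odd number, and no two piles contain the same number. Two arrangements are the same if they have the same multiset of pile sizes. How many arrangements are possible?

3

Enumerating:
13 + 1
11 + 3
9 + 5
That's 3 in total.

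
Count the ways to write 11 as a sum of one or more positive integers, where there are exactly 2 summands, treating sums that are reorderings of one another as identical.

Listing the qualifying partitions of 11:
10, 1
9, 2
8, 3
7, 4
6, 5
That's 5 in total.

5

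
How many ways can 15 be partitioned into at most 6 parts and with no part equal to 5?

80

Systematic enumeration (by largest part, then next-largest, …) yields 80.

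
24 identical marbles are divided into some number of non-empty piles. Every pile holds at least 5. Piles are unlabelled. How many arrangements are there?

26

There are too many to list fully; the first 12 (by largest part) are:
24
19 + 5
18 + 6
17 + 7
16 + 8
15 + 9
14 + 10
14 + 5 + 5
13 + 11
13 + 6 + 5
12 + 12
12 + 7 + 5
…and 14 more, for 26 total.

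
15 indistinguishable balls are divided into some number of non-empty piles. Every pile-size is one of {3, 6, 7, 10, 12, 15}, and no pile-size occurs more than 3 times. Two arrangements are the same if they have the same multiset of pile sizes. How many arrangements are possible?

4

The partitions of 15 that satisfy the conditions:
15
12+3
6+6+3
6+3+3+3
That's 4 in total.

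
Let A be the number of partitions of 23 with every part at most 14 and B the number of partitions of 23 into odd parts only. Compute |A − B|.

Partitions of 23 with every part at most 14: 1188.
Partitions of 23 into odd parts only: 104.
|1188 − 104| = 1084.

1084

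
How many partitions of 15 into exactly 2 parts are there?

The partitions of 15 that satisfy the conditions:
1, 14
2, 13
3, 12
4, 11
5, 10
6, 9
7, 8
Counting gives 7.

7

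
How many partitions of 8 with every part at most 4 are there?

15

Listing the qualifying partitions of 8:
4 + 4
4 + 3 + 1
4 + 2 + 2
4 + 2 + 1 + 1
4 + 1 + 1 + 1 + 1
3 + 3 + 2
3 + 3 + 1 + 1
3 + 2 + 2 + 1
3 + 2 + 1 + 1 + 1
3 + 1 + 1 + 1 + 1 + 1
2 + 2 + 2 + 2
2 + 2 + 2 + 1 + 1
2 + 2 + 1 + 1 + 1 + 1
2 + 1 + 1 + 1 + 1 + 1 + 1
1 + 1 + 1 + 1 + 1 + 1 + 1 + 1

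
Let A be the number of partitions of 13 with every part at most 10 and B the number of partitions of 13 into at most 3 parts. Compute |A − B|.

76

Partitions of 13 with every part at most 10: 97.
Partitions of 13 into at most 3 parts: 21.
|97 − 21| = 76.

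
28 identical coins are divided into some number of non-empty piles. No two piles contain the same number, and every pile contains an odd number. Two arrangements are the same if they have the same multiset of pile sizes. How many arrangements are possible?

16

Enumerating:
27,1
25,3
23,5
21,7
19,9
19,5,3,1
17,11
17,7,3,1
15,13
15,9,3,1
15,7,5,1
13,11,3,1
13,9,5,1
13,7,5,3
11,9,7,1
11,9,5,3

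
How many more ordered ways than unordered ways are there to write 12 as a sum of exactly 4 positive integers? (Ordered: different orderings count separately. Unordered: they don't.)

150

Ordered (compositions into 4 parts): C(11,3) = 165.
Unordered (partitions into 4 parts): 15.
Difference: 165 − 15 = 150.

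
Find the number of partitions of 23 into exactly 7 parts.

164

There are 164 such partitions.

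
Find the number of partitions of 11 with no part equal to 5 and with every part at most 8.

41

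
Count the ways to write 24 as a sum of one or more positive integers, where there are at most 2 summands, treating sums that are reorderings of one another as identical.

13

The partitions of 24 that satisfy the conditions:
24
1 + 23
2 + 22
3 + 21
4 + 20
5 + 19
6 + 18
7 + 17
8 + 16
9 + 15
10 + 14
11 + 13
12 + 12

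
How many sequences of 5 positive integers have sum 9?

A composition of 9 into 5 positive parts is chosen by placing 4 dividers among the 8 gaps between 9 units: C(8,4) = 70.

70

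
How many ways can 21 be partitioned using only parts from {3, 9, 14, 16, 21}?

They are:
21
3,9,9
3,3,3,3,9
3,3,3,3,3,3,3

4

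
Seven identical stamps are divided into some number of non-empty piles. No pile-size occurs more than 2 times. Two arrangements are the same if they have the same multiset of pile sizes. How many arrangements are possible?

They are:
7
6+1
5+2
5+1+1
4+3
4+2+1
3+3+1
3+2+2
3+2+1+1
Counting gives 9.

9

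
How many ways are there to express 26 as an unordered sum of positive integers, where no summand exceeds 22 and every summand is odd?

Counting exhaustively, 162 partitions satisfy the conditions.

162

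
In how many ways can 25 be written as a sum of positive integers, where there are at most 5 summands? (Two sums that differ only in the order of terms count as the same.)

377

Enumerating by decreasing first part gives 377 partitions in all.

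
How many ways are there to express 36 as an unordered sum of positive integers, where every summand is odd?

Counting exhaustively, 668 partitions satisfy the conditions.

668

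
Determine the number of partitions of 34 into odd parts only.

512

Systematic enumeration (by largest part, then next-largest, …) yields 512.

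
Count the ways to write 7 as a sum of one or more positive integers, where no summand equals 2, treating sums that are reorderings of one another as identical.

8

Enumerating:
7
6+1
5+1+1
4+3
4+1+1+1
3+3+1
3+1+1+1+1
1+1+1+1+1+1+1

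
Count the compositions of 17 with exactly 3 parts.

120

Equivalently, choose which 2 of the 16 gaps become plus signs: C(16,2) = 120.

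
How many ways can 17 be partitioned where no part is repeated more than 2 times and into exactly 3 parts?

24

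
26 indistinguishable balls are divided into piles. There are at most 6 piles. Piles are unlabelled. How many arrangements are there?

Counting exhaustively, 709 partitions satisfy the conditions.

709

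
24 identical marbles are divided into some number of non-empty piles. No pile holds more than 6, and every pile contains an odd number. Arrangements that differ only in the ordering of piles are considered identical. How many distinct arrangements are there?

There are too many to list fully; the first 12 (by largest part) are:
5,5,5,5,3,1
5,5,5,5,1,1,1,1
5,5,5,3,3,3
5,5,5,3,3,1,1,1
5,5,5,3,1,1,1,1,1,1
5,5,5,1,1,1,1,1,1,1,1,1
5,5,3,3,3,3,1,1
5,5,3,3,3,1,1,1,1,1
5,5,3,3,1,1,1,1,1,1,1,1
5,5,3,1,1,1,1,1,1,1,1,1,1,1
5,5,1,1,1,1,1,1,1,1,1,1,1,1,1,1
5,3,3,3,3,3,3,1
…and 15 more, for 27 total.

27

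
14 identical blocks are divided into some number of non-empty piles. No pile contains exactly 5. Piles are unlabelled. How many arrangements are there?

Direct enumeration gives 105 partitions.

105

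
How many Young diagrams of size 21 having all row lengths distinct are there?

76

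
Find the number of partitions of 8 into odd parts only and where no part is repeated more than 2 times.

3

Listing the qualifying partitions of 8:
7, 1
5, 3
3, 3, 1, 1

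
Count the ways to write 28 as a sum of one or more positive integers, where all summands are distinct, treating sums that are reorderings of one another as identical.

222

Counting exhaustively, 222 partitions satisfy the conditions.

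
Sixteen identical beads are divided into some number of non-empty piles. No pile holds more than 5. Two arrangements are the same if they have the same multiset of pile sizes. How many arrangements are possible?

101

Direct enumeration gives 101 partitions.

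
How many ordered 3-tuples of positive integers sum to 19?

A composition of 19 into 3 positive parts is chosen by placing 2 dividers among the 18 gaps between 19 units: C(18,2) = 153.

153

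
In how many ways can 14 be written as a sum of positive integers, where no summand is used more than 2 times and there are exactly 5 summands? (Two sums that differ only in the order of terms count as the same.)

11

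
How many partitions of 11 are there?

56

A partial list (first 12 by largest part):
11
10,1
9,2
9,1,1
8,3
8,2,1
8,1,1,1
7,4
7,3,1
7,2,2
7,2,1,1
7,1,1,1,1
…and 44 more, for 56 total.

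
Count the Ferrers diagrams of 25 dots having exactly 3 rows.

52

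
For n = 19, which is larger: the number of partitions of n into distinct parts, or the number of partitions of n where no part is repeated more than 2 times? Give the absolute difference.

109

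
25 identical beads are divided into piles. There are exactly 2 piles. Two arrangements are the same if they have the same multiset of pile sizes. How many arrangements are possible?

12

Listing the qualifying partitions of 25:
24, 1
23, 2
22, 3
21, 4
20, 5
19, 6
18, 7
17, 8
16, 9
15, 10
14, 11
13, 12
Counting gives 12.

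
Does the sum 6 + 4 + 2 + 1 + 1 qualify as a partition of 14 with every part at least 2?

No

The parts sum to 14, and the condition 'every summand is at least 2' is violated.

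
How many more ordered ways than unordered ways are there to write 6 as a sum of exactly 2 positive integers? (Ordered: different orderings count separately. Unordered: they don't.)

2

Compositions: C(5,1) = 5.
Partitions of 6 into exactly 2 parts: 3.
Difference: 5 − 3 = 2.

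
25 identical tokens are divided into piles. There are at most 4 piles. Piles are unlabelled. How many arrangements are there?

Direct enumeration gives 185 partitions.

185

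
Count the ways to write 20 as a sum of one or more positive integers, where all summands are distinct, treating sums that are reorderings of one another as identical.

64

There are too many to list fully; the first 12 (by largest part) are:
20
19, 1
18, 2
17, 3
17, 2, 1
16, 4
16, 3, 1
15, 5
15, 4, 1
15, 3, 2
14, 6
14, 5, 1
…and 52 more, for 64 total.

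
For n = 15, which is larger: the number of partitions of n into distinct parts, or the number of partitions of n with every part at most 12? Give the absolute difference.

145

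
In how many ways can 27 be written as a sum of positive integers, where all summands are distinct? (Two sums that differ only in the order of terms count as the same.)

Counting exhaustively, 192 partitions satisfy the conditions.

192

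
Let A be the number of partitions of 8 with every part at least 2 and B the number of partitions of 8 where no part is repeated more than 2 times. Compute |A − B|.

6

Partitions of 8 with every part at least 2: 7.
Partitions of 8 where no part is repeated more than 2 times: 13.
|7 − 13| = 6.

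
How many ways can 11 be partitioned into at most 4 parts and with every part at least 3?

6

Enumerating:
11
8,3
7,4
6,5
5,3,3
4,4,3
That's 6 in total.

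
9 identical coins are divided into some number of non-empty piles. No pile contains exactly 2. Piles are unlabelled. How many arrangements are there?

Enumerating:
9
8, 1
7, 1, 1
6, 3
6, 1, 1, 1
5, 4
5, 3, 1
5, 1, 1, 1, 1
4, 4, 1
4, 3, 1, 1
4, 1, 1, 1, 1, 1
3, 3, 3
3, 3, 1, 1, 1
3, 1, 1, 1, 1, 1, 1
1, 1, 1, 1, 1, 1, 1, 1, 1

15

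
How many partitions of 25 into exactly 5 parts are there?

192

Systematic enumeration (by largest part, then next-largest, …) yields 192.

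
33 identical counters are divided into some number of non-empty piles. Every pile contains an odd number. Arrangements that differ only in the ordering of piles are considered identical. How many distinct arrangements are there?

448

Systematic enumeration (by largest part, then next-largest, …) yields 448.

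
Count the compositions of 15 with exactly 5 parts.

A composition of 15 into 5 positive parts is chosen by placing 4 dividers among the 14 gaps between 15 units: C(14,4) = 1001.

1001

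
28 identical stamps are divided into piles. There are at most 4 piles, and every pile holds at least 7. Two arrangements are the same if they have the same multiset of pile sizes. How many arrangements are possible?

18

Listing the qualifying partitions of 28:
28
21,7
20,8
19,9
18,10
17,11
16,12
15,13
14,14
14,7,7
13,8,7
12,9,7
12,8,8
11,10,7
11,9,8
10,10,8
10,9,9
7,7,7,7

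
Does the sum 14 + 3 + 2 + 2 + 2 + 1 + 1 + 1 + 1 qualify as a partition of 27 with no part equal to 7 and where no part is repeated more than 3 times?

No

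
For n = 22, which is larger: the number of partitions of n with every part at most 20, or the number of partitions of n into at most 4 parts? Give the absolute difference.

864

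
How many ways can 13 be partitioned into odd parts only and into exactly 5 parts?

5

The partitions of 13 that satisfy the conditions:
1, 1, 1, 1, 9
1, 1, 1, 3, 7
1, 1, 1, 5, 5
1, 1, 3, 3, 5
1, 3, 3, 3, 3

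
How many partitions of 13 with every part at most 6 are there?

71

There are 71 such partitions.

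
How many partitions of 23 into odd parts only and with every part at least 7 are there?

2

They are:
23
9+7+7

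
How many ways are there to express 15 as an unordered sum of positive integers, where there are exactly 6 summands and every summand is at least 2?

3

Enumerating:
5, 2, 2, 2, 2, 2
4, 3, 2, 2, 2, 2
3, 3, 3, 2, 2, 2
Counting gives 3.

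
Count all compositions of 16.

32768

There are 15 gaps and each independently is a cut or not, giving 2^15 = 32768.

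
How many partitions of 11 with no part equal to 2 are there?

There are too many to list fully; the first 12 (by largest part) are:
11
10 + 1
9 + 1 + 1
8 + 3
8 + 1 + 1 + 1
7 + 4
7 + 3 + 1
7 + 1 + 1 + 1 + 1
6 + 5
6 + 4 + 1
6 + 3 + 1 + 1
6 + 1 + 1 + 1 + 1 + 1
…and 14 more, for 26 total.

26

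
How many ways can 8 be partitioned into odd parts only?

Enumerating:
7, 1
5, 3
5, 1, 1, 1
3, 3, 1, 1
3, 1, 1, 1, 1, 1
1, 1, 1, 1, 1, 1, 1, 1
Counting gives 6.

6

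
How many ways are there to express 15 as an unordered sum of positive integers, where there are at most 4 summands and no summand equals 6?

42

There are too many to list fully; the first 12 (by largest part) are:
15
14+1
13+2
13+1+1
12+3
12+2+1
12+1+1+1
11+4
11+3+1
11+2+2
11+2+1+1
10+5
…and 30 more, for 42 total.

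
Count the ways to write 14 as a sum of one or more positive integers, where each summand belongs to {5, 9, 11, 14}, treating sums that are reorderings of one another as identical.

Listing the qualifying partitions of 14:
14
5 + 9
Counting gives 2.

2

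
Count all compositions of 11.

The number of compositions of n is 2^(n−1); here 2^10 = 1024.

1024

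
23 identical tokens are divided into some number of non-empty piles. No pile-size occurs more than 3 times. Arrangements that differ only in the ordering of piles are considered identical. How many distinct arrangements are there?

592

There are 592 such partitions.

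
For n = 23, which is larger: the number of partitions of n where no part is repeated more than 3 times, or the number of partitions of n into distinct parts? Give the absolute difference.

488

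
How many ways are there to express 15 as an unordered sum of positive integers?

176

Counting exhaustively, 176 partitions satisfy the conditions.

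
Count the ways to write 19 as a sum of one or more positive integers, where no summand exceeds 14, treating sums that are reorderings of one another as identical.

478

Direct enumeration gives 478 partitions.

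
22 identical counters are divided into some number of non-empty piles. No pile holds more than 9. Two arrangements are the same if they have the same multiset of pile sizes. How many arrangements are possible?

There are 732 such partitions.

732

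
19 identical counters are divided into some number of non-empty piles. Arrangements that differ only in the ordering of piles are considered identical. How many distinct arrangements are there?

490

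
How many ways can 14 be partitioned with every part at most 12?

133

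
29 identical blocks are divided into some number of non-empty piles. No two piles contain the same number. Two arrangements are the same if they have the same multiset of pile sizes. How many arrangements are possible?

256

Counting exhaustively, 256 partitions satisfy the conditions.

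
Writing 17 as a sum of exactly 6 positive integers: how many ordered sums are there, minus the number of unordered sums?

Ordered (compositions into 6 parts): C(16,5) = 4368.
Unordered (partitions into 6 parts): 44.
Difference: 4368 − 44 = 4324.

4324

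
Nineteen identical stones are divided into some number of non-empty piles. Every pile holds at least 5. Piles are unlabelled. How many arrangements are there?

10

They are:
19
14+5
13+6
12+7
11+8
10+9
9+5+5
8+6+5
7+7+5
7+6+6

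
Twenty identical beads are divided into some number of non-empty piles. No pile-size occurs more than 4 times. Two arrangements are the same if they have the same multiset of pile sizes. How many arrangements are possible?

409

Enumerating by decreasing first part gives 409 partitions in all.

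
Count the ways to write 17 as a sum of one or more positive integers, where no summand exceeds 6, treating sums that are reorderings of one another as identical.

There are 163 such partitions.

163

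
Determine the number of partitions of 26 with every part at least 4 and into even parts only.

They are:
26
4+22
6+20
8+18
4+4+18
10+16
4+6+16
12+14
4+8+14
6+6+14
4+4+4+14
4+10+12
6+8+12
4+4+6+12
6+10+10
8+8+10
4+4+8+10
4+6+6+10
4+4+4+4+10
4+6+8+8
6+6+6+8
4+4+4+6+8
4+4+6+6+6
4+4+4+4+4+6

24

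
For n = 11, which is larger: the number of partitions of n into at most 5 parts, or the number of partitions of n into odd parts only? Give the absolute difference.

25

Partitions of 11 into at most 5 parts: 37.
Partitions of 11 into odd parts only: 12.
|37 − 12| = 25.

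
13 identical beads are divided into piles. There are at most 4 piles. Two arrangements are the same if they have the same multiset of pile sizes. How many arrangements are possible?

A partial list (first 12 by largest part):
13
12,1
11,2
11,1,1
10,3
10,2,1
10,1,1,1
9,4
9,3,1
9,2,2
9,2,1,1
8,5
…and 27 more, for 39 total.

39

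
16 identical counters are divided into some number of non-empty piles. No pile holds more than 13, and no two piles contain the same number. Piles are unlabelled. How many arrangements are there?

A partial list (first 12 by largest part):
3+13
1+2+13
4+12
1+3+12
5+11
1+4+11
2+3+11
6+10
1+5+10
2+4+10
1+2+3+10
7+9
…and 17 more, for 29 total.

29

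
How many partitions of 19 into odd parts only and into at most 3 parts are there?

11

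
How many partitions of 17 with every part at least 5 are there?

Enumerating:
17
5+12
6+11
7+10
8+9
5+5+7
5+6+6

7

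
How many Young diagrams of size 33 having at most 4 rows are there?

378

There are 378 such partitions.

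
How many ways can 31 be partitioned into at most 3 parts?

A full systematic count gives 96.

96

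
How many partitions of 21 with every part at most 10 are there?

653

Systematic enumeration (by largest part, then next-largest, …) yields 653.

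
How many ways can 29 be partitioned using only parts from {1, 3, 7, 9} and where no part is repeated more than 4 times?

The partitions of 29 that satisfy the conditions:
9 + 9 + 9 + 1 + 1
9 + 9 + 7 + 3 + 1
9 + 9 + 7 + 1 + 1 + 1 + 1
9 + 9 + 3 + 3 + 3 + 1 + 1
9 + 7 + 7 + 3 + 3
9 + 7 + 7 + 3 + 1 + 1 + 1
9 + 7 + 3 + 3 + 3 + 3 + 1
9 + 7 + 3 + 3 + 3 + 1 + 1 + 1 + 1
7 + 7 + 7 + 7 + 1
7 + 7 + 7 + 3 + 3 + 1 + 1
7 + 7 + 3 + 3 + 3 + 3 + 1 + 1 + 1

11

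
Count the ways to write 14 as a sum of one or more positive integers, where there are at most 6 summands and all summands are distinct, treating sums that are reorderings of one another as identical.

Enumerating:
14
13 + 1
12 + 2
11 + 3
11 + 2 + 1
10 + 4
10 + 3 + 1
9 + 5
9 + 4 + 1
9 + 3 + 2
8 + 6
8 + 5 + 1
8 + 4 + 2
8 + 3 + 2 + 1
7 + 6 + 1
7 + 5 + 2
7 + 4 + 3
7 + 4 + 2 + 1
6 + 5 + 3
6 + 5 + 2 + 1
6 + 4 + 3 + 1
5 + 4 + 3 + 2
That's 22 in total.

22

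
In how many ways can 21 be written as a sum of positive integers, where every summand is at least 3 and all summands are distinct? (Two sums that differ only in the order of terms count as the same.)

24

They are:
21
3, 18
4, 17
5, 16
6, 15
7, 14
3, 4, 14
8, 13
3, 5, 13
9, 12
3, 6, 12
4, 5, 12
10, 11
3, 7, 11
4, 6, 11
3, 8, 10
4, 7, 10
5, 6, 10
4, 8, 9
5, 7, 9
3, 4, 5, 9
6, 7, 8
3, 4, 6, 8
3, 5, 6, 7
That's 24 in total.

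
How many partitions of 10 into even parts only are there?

They are:
10
8 + 2
6 + 4
6 + 2 + 2
4 + 4 + 2
4 + 2 + 2 + 2
2 + 2 + 2 + 2 + 2

7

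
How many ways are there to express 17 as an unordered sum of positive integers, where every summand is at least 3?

25

They are:
17
14 + 3
13 + 4
12 + 5
11 + 6
11 + 3 + 3
10 + 7
10 + 4 + 3
9 + 8
9 + 5 + 3
9 + 4 + 4
8 + 6 + 3
8 + 5 + 4
8 + 3 + 3 + 3
7 + 7 + 3
7 + 6 + 4
7 + 5 + 5
7 + 4 + 3 + 3
6 + 6 + 5
6 + 5 + 3 + 3
6 + 4 + 4 + 3
5 + 5 + 4 + 3
5 + 4 + 4 + 4
5 + 3 + 3 + 3 + 3
4 + 4 + 3 + 3 + 3
That's 25 in total.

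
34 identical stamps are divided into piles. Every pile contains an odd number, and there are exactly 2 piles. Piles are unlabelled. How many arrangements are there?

9

They are:
33+1
31+3
29+5
27+7
25+9
23+11
21+13
19+15
17+17
That's 9 in total.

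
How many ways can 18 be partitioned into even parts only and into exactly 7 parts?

Listing the qualifying partitions of 18:
2+2+2+2+2+2+6
2+2+2+2+2+4+4
That's 2 in total.

2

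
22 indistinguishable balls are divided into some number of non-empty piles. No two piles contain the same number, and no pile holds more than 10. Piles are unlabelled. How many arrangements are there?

There are too many to list fully; the first 12 (by largest part) are:
10, 9, 3
10, 9, 2, 1
10, 8, 4
10, 8, 3, 1
10, 7, 5
10, 7, 4, 1
10, 7, 3, 2
10, 6, 5, 1
10, 6, 4, 2
10, 6, 3, 2, 1
10, 5, 4, 3
10, 5, 4, 2, 1
…and 23 more, for 35 total.

35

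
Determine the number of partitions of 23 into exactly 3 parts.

44

A partial list (first 12 by largest part):
1, 1, 21
1, 2, 20
1, 3, 19
2, 2, 19
1, 4, 18
2, 3, 18
1, 5, 17
2, 4, 17
3, 3, 17
1, 6, 16
2, 5, 16
3, 4, 16
…and 32 more, for 44 total.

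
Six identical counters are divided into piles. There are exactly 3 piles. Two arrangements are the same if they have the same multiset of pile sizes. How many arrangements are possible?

They are:
4 + 1 + 1
3 + 2 + 1
2 + 2 + 2
Counting gives 3.

3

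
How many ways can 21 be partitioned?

792

A full systematic count gives 792.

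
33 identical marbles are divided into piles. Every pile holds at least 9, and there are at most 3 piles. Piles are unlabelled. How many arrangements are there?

The partitions of 33 that satisfy the conditions:
33
24, 9
23, 10
22, 11
21, 12
20, 13
19, 14
18, 15
17, 16
15, 9, 9
14, 10, 9
13, 11, 9
13, 10, 10
12, 12, 9
12, 11, 10
11, 11, 11

16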